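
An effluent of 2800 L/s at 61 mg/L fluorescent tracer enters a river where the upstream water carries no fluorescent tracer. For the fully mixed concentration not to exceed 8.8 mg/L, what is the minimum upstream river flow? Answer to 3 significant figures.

16600 L/s

Set C_mix = 8.8: (Q·0 + 2800·61.00) / (Q + 2800) = 8.8
→ Q = 2800·(61.00 − 8.8)/(8.8 − 0) = 16610 L/s.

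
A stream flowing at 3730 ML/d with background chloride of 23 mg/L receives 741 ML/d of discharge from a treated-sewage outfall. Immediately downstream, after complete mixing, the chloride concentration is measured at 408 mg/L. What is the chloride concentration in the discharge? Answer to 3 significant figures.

2350 mg/L

Mass balance: 3730·23.00 + 741.0·Cₑ = 4471·408.0
→ Cₑ = (4471·408.0 − 3730·23.00) / 741.0 = 2346 mg/L.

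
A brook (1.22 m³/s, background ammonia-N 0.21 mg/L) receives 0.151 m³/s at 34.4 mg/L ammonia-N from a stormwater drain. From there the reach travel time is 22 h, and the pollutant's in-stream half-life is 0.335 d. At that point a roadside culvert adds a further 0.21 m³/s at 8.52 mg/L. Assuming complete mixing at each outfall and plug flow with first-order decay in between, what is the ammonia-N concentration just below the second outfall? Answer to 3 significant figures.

Conservation of mass: C = (1.220·0.2100 + 0.1510·34.40) / 1.371 = 5.451/1.371 = 3.976 mg/L; combined flow 1.371 m³/s.
Half-life 0.335 d → k = ln 2 / 0.335 = 2.069 d⁻¹.
First-order decay: C = 3.976·exp(−k·t) = 3.976·0.1501 = 0.5966 mg/L.
Second outfall: C = (1.371·0.5966 + 0.2100·8.520)/1.581 = 1.649 mg/L.

1.65 mg/L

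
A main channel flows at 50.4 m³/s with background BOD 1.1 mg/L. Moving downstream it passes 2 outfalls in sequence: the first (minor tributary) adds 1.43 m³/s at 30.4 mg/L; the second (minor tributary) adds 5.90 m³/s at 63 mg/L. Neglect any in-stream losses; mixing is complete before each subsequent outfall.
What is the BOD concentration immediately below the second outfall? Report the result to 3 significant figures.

8.15 mg/L

Below outfall 1: Q → 51.83 m³/s, C = (50.40·1.100 + 1.430·30.40)/51.83 = 1.908 mg/L.
Below outfall 2: Q → 57.73 m³/s, C = (51.83·1.908 + 5.900·63.00)/57.73 = 8.152 mg/L.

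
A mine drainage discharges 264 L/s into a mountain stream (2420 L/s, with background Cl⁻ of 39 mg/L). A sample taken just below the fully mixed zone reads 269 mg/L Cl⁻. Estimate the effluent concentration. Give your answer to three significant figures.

Mass balance: 2420·39.00 + 264.0·Cₑ = 2684·269.0
→ Cₑ = (2684·269.0 − 2420·39.00) / 264.0 = 2377 mg/L.

2380 mg/L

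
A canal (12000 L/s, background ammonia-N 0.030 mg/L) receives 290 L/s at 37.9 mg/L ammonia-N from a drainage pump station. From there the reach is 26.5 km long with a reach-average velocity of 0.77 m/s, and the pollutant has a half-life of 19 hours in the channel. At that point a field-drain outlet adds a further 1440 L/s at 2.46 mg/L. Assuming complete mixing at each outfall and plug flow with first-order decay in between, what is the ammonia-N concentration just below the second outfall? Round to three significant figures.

0.841 mg/L

Mass balance: C = (12000·0.03000 + 290.0·37.90) / 12290 = 11350/12290 = 0.9236 mg/L; combined flow 12290 L/s.
Travel time t = 26.5·1000 / 0.77 = 34420 s = 9.560 h.
Half-life 19 h → k = ln 2 / 19 = 0.03648 h⁻¹ = 0.8756 d⁻¹.
After decay, C = 0.9236 × e^(−kt) = 0.9236 × 0.7056 = 0.6517 mg/L.
At the second outfall, C = (12290·0.6517 + 1440·2.460) / (12290 + 1440) = 0.8413 mg/L.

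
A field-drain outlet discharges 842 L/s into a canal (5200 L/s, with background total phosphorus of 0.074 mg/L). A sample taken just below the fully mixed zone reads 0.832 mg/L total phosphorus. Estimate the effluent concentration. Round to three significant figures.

5.51 mg/L

Mass balance: 5200·0.07400 + 842.0·Cₑ = 6042·0.8320
→ Cₑ = (6042·0.8320 − 5200·0.07400) / 842.0 = 5.513 mg/L.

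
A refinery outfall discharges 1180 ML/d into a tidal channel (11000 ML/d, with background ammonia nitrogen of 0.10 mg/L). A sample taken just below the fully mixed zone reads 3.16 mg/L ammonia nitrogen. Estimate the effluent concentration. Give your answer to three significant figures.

31.7 mg/L

Mass balance: 11000·0.1000 + 1180·Cₑ = 12180·3.160
→ Cₑ = (12180·3.160 − 11000·0.1000) / 1180 = 31.69 mg/L.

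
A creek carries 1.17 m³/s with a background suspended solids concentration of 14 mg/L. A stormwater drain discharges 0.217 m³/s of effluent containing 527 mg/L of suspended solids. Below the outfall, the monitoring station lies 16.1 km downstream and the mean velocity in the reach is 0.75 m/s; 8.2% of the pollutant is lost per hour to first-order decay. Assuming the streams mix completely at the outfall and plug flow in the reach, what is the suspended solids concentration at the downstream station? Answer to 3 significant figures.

56.6 mg/L

Conservation of mass: C = (1.170·14.00 + 0.2170·527.0) / 1.387 = 130.7/1.387 = 94.26 mg/L.
Travel time t = 16.1·1000 / 0.75 = 21470 s = 5.963 h.
8.2%/h lost → k = −ln(1 − 0.082) = 0.08556 h⁻¹.
Applying C = C₀e^(−kt): 94.26 × 0.6004 = 56.59 mg/L.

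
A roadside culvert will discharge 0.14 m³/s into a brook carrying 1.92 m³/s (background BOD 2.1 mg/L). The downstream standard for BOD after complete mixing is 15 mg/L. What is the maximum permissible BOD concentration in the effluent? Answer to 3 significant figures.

At the limit, (Qr·Cr + Qe·Cₑ)/(Qr + Qe) = 15:
Cₑ = (2.060·15 − 1.920·2.100) / 0.1400 = 191.9 mg/L.

192 mg/L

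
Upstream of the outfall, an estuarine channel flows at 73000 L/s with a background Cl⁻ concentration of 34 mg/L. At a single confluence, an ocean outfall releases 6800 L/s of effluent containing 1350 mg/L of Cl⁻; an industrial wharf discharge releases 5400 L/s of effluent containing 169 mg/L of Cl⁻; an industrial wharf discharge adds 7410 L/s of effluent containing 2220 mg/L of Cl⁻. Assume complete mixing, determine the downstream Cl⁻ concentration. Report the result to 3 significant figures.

Mixed concentration C = ΣQC/ΣQ = (73000·34.00 + 6800·1350 + 5400·169.0 + 7410·2220) / 92610 = 29020000/92610 = 313.4 mg/L.

313 mg/L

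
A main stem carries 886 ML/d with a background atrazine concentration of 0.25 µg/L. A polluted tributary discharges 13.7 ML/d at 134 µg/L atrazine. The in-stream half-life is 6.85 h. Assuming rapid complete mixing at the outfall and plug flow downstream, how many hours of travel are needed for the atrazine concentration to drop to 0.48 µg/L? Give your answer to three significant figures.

After mixing, C = (886.0·0.2500 + 13.70·134.0) / 899.7 = 2057/899.7 = 2.287 µg/L.
Half-life 6.85 h → k = ln 2 / 6.85 = 0.1012 h⁻¹ = 2.429 d⁻¹.
2.287·exp(−k·t) = 0.48 → t = ln(2.287/0.48)/k = 55540 s = 15.43 h.

15.4 h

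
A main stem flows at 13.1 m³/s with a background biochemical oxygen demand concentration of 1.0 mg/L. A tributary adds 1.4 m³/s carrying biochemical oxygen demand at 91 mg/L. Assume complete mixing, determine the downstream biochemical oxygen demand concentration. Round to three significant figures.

9.69 mg/L

After mixing, C = (13.10·1.000 + 1.400·91.00) / 14.50 = 140.5/14.50 = 9.690 mg/L.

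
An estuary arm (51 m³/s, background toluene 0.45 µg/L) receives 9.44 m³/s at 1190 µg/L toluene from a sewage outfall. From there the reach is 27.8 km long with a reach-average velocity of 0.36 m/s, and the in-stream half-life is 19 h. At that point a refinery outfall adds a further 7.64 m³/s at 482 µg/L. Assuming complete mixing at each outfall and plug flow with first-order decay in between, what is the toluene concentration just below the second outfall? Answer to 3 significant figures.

Conservation of mass: C = (51.00·0.4500 + 9.440·1190) / 60.44 = 11260/60.44 = 186.2 µg/L; combined flow 60.44 m³/s.
Travel time t = 27.8·1000 / 0.36 = 77220 s = 21.45 h.
Half-life 19 h → k = ln 2 / 19 = 0.03648 h⁻¹ = 0.8756 d⁻¹.
Applying C = C₀e^(−kt): 186.2 × 0.4572 = 85.16 µg/L.
At the second outfall, C = (60.44·85.16 + 7.640·482.0) / (60.44 + 7.640) = 129.7 µg/L.

130 µg/L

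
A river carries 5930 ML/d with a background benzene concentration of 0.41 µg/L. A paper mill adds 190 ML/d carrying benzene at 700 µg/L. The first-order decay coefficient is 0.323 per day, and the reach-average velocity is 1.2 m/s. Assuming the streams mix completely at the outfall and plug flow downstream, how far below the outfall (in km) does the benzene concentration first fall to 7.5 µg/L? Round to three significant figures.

Conservation of mass: C = (5930·0.4100 + 190.0·700.0) / 6120 = 135400/6120 = 22.13 µg/L.
Set 22.13·exp(−k·t) = 7.5 → t = ln(22.13/7.5)/k = 289400 s = 80.40 h.
Distance = v·t = 1.2·289400 = 347300 m = 347.3 km.

347 km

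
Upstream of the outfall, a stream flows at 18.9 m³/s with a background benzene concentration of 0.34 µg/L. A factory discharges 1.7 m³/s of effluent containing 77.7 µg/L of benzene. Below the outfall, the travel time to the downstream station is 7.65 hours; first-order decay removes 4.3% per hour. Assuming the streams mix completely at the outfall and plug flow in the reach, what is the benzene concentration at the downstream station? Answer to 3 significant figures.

4.80 µg/L

Conservation of mass: C = (18.90·0.3400 + 1.700·77.70) / 20.60 = 138.5/20.60 = 6.724 µg/L.
4.3%/h lost → k = −ln(1 − 0.043) = 0.04395 h⁻¹.
Applying C = C₀e^(−kt): 6.724 × 0.7145 = 4.804 µg/L.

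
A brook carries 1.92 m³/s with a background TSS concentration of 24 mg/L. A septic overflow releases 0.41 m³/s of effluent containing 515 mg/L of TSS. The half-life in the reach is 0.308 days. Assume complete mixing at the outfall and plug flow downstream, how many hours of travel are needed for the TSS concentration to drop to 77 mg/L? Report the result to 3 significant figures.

3.84 h

Flow-weighted average: C = (1.920·24.00 + 0.4100·515.0) / 2.330 = 257.2/2.330 = 110.4 mg/L.
Half-life 0.308 d → k = ln 2 / 0.308 = 2.250 d⁻¹.
110.4·exp(−k·t) = 77 → t = ln(110.4/77)/k = 13830 s = 3.842 h.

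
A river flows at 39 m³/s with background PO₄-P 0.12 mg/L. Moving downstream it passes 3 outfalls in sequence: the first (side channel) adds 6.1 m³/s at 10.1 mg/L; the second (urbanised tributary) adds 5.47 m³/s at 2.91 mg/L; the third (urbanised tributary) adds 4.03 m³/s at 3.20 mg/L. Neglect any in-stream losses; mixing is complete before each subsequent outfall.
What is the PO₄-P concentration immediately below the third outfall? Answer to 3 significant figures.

1.74 mg/L

Below outfall 1: Q → 45.10 m³/s, C = (39.00·0.1200 + 6.100·10.10)/45.10 = 1.470 mg/L.
Below outfall 2: Q → 50.57 m³/s, C = (45.10·1.470 + 5.470·2.910)/50.57 = 1.626 mg/L.
Below outfall 3: Q → 54.60 m³/s, C = (50.57·1.626 + 4.030·3.200)/54.60 = 1.742 mg/L.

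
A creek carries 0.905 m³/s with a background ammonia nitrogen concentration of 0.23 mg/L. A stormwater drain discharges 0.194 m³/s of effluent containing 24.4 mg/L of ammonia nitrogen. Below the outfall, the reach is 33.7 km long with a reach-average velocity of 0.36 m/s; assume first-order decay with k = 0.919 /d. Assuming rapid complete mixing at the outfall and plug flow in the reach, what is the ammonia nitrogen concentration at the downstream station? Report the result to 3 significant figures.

Mass balance: C = (0.9050·0.2300 + 0.1940·24.40) / 1.099 = 4.942/1.099 = 4.497 mg/L.
Travel time t = 33.7·1000 / 0.36 = 93610 s = 26.00 h.
Decay over the reach: 4.497·exp(−kt) = 4.497·0.3695 = 1.661 mg/L.

1.66 mg/L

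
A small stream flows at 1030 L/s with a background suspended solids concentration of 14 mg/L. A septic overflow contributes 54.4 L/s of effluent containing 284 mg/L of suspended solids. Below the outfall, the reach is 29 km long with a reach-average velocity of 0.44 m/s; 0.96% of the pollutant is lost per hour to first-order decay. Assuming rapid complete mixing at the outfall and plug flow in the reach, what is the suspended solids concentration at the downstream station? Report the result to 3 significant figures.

Mixed concentration C = ΣQC/ΣQ = (1030·14.00 + 54.40·284.0) / 1084 = 29870/1084 = 27.54 mg/L.
Travel time t = 29·1000 / 0.44 = 65910 s = 18.31 h.
0.96%/h lost → k = −ln(1 − 0.0096) = 0.009646 h⁻¹.
Decay over the reach: 27.54·exp(−kt) = 27.54·0.8381 = 23.09 mg/L.

23.1 mg/L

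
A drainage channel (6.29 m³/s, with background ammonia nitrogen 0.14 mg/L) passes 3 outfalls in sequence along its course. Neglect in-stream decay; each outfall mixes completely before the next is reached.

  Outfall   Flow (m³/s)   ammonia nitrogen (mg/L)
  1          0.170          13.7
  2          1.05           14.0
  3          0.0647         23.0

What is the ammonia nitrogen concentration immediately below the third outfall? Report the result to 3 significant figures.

Outfall 1: combined Q = 6.460 m³/s; C = (6.290·0.1400 + 0.1700·13.70)/6.460 = 0.4968 mg/L.
Outfall 2: combined Q = 7.510 m³/s; C = (6.460·0.4968 + 1.050·14.00)/7.510 = 2.385 mg/L.
Outfall 3: combined Q = 7.575 m³/s; C = (7.510·2.385 + 0.06470·23.00)/7.575 = 2.561 mg/L.

2.56 mg/L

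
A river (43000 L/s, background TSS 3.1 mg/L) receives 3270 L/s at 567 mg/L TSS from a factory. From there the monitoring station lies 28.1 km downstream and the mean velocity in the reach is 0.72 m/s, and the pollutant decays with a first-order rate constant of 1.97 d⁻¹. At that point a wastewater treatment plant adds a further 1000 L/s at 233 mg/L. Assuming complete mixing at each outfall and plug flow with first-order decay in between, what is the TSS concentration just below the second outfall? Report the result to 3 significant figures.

Mass balance: C = (43000·3.100 + 3270·567.0) / 46270 = 1987000/46270 = 42.95 mg/L; combined flow 46270 L/s.
Travel time t = 28.1·1000 / 0.72 = 39030 s = 10.84 h.
Applying C = C₀e^(−kt): 42.95 × 0.4107 = 17.64 mg/L.
At the second outfall, C = (46270·17.64 + 1000·233.0) / (46270 + 1000) = 22.20 mg/L.

22.2 mg/L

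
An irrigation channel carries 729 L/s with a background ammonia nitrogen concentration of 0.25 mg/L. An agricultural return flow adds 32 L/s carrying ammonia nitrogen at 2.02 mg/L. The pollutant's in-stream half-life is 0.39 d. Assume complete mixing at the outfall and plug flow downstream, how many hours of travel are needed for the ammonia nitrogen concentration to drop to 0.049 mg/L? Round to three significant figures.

25.5 h

Mixed concentration C = ΣQC/ΣQ = (729.0·0.2500 + 32.00·2.020) / 761.0 = 246.9/761.0 = 0.3244 mg/L.
Half-life 0.39 d → k = ln 2 / 0.39 = 1.777 d⁻¹.
0.3244·exp(−k·t) = 0.049 → t = ln(0.3244/0.049)/k = 91890 s = 25.53 h.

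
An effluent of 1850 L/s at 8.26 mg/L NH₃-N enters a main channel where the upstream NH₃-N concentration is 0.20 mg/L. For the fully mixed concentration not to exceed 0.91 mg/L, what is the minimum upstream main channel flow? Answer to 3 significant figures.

19200 L/s

Set C_mix = 0.91: (Q·0.2000 + 1850·8.260) / (Q + 1850) = 0.91
→ Q = 1850·(8.260 − 0.91)/(0.91 − 0.2000) = 19150 L/s.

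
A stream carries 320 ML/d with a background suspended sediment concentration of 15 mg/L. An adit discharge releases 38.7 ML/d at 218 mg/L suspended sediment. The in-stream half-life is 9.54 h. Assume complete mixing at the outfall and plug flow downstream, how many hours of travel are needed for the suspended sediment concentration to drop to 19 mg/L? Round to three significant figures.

9.14 h

Mixed concentration C = ΣQC/ΣQ = (320.0·15.00 + 38.70·218.0) / 358.7 = 13240/358.7 = 36.90 mg/L.
Half-life 9.54 h → k = ln 2 / 9.54 = 0.07266 h⁻¹ = 1.744 d⁻¹.
36.90·exp(−k·t) = 19 → t = ln(36.90/19)/k = 32890 s = 9.136 h.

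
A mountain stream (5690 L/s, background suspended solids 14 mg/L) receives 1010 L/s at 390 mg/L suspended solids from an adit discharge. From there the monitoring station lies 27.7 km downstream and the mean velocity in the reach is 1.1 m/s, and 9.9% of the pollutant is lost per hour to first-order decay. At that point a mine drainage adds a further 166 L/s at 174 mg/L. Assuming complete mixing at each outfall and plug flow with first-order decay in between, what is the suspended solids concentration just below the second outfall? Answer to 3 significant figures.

37.5 mg/L

Mixed concentration C = ΣQC/ΣQ = (5690·14.00 + 1010·390.0) / 6700 = 473600/6700 = 70.68 mg/L; combined flow 6700 L/s.
Travel time t = 27.7·1000 / 1.1 = 25180 s = 6.995 h.
9.9%/h lost → k = −ln(1 − 0.099) = 0.1043 h⁻¹.
Applying C = C₀e^(−kt): 70.68 × 0.4823 = 34.09 mg/L.
Second outfall: C = (6700·34.09 + 166.0·174.0)/6866 = 37.47 mg/L.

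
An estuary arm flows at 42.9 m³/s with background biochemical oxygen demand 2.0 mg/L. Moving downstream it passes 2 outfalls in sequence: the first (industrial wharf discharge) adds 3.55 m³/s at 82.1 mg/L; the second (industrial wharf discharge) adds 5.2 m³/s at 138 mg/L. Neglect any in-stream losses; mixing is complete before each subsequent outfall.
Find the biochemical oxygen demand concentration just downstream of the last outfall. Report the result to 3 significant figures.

Outfall 1: combined Q = 46.45 m³/s; C = (42.90·2.000 + 3.550·82.10)/46.45 = 8.122 mg/L.
Outfall 2: combined Q = 51.65 m³/s; C = (46.45·8.122 + 5.200·138.0)/51.65 = 21.20 mg/L.

21.2 mg/L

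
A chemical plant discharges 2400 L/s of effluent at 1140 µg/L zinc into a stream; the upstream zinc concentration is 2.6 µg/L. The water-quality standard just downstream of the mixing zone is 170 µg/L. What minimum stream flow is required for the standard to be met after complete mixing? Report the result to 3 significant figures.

13900 L/s

Set C_mix = 170: (Q·2.600 + 2400·1140) / (Q + 2400) = 170
→ Q = 2400·(1140 − 170)/(170 − 2.600) = 13910 L/s.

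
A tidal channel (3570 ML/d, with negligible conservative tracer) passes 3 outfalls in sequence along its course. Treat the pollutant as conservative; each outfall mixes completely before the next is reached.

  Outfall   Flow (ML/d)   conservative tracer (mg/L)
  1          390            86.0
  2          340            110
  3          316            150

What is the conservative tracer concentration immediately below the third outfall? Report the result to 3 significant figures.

25.6 mg/L

After outfall 1: Q = 3570 + 390.0 = 3960 ML/d; C = (3570·0 + 390.0·86.00)/3960 = 8.470 mg/L.
After outfall 2: Q = 3960 + 340.0 = 4300 ML/d; C = (3960·8.470 + 340.0·110.0)/4300 = 16.50 mg/L.
After outfall 3: Q = 4300 + 316.0 = 4616 ML/d; C = (4300·16.50 + 316.0·150.0)/4616 = 25.64 mg/L.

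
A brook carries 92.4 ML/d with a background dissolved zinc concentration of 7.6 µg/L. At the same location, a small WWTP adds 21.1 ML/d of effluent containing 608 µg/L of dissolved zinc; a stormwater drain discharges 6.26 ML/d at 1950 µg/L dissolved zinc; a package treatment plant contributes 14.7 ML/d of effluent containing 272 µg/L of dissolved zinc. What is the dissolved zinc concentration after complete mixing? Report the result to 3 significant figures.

Mass balance: C = (92.40·7.600 + 21.10·608.0 + 6.260·1950 + 14.70·272.0) / 134.5 = 29740/134.5 = 221.2 µg/L.

221 µg/L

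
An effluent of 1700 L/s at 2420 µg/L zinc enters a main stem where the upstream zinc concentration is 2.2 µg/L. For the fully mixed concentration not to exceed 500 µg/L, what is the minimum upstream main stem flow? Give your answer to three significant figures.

Set C_mix = 500: (Q·2.200 + 1700·2420) / (Q + 1700) = 500
→ Q = 1700·(2420 − 500)/(500 − 2.200) = 6557 L/s.

6560 L/s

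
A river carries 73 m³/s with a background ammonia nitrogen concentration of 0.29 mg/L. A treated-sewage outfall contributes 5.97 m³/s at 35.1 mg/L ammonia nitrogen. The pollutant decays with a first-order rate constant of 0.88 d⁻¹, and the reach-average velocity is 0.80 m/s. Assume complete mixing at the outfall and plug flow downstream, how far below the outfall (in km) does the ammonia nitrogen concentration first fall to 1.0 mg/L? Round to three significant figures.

84.2 km

After mixing, C = (73.00·0.2900 + 5.970·35.10) / 78.97 = 230.7/78.97 = 2.922 mg/L.
Set 2.922·exp(−k·t) = 1.0 → t = ln(2.922/1.0)/k = 105300 s = 29.24 h.
Distance = v·t = 0.80·105300 = 84210 m = 84.21 km.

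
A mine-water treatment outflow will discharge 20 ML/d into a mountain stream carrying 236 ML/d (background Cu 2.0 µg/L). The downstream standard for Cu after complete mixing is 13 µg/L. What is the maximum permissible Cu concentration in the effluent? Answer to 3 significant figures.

143 µg/L

At the limit, (Qr·Cr + Qe·Cₑ)/(Qr + Qe) = 13:
Cₑ = (256.0·13 − 236.0·2.000) / 20.00 = 142.8 µg/L.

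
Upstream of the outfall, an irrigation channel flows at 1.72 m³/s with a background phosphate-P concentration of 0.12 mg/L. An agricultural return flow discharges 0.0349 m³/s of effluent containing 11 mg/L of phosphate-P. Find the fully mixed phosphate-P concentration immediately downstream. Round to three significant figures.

Flow-weighted average: C = (1.720·0.1200 + 0.03490·11.00) / 1.755 = 0.5903/1.755 = 0.3364 mg/L.

0.336 mg/L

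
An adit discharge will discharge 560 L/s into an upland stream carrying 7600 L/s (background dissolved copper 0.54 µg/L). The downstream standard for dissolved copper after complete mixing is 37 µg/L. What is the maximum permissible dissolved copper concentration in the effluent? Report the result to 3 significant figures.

At the limit, (Qr·Cr + Qe·Cₑ)/(Qr + Qe) = 37:
Cₑ = (8160·37 − 7600·0.5400) / 560.0 = 531.8 µg/L.

532 µg/L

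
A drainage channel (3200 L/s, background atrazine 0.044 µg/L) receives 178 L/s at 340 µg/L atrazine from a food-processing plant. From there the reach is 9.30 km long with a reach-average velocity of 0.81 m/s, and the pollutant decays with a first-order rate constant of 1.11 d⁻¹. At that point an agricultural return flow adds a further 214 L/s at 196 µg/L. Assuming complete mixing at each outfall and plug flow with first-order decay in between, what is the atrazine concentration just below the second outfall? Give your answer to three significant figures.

26.2 µg/L

After mixing, C = (3200·0.04400 + 178.0·340.0) / 3378 = 60660/3378 = 17.96 µg/L; combined flow 3378 L/s.
Travel time t = 9.30·1000 / 0.81 = 11480 s = 3.189 h.
Decay over the reach: 17.96·exp(−kt) = 17.96·0.8629 = 15.49 µg/L.
At the second outfall, C = (3378·15.49 + 214.0·196.0) / (3378 + 214.0) = 26.25 µg/L.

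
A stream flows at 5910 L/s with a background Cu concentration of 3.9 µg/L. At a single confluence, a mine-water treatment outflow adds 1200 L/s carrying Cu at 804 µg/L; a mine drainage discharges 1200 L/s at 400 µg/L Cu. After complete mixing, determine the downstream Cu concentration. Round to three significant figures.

Conservation of mass: C = (5910·3.900 + 1200·804.0 + 1200·400.0) / 8310 = 1468000/8310 = 176.6 µg/L.

177 µg/L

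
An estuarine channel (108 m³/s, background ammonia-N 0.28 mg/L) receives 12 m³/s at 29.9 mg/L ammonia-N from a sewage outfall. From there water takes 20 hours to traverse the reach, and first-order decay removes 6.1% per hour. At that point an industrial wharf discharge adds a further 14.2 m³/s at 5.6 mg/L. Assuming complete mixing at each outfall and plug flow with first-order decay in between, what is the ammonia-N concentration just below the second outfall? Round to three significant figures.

Mixed concentration C = ΣQC/ΣQ = (108.0·0.2800 + 12.00·29.90) / 120.0 = 389.0/120.0 = 3.242 mg/L; combined flow 120.0 m³/s.
6.1%/h lost → k = −ln(1 − 0.061) = 0.06294 h⁻¹.
After decay, C = 3.242 × e^(−kt) = 3.242 × 0.2840 = 0.9207 mg/L.
At the second outfall, C = (120.0·0.9207 + 14.20·5.600) / (120.0 + 14.20) = 1.416 mg/L.

1.42 mg/L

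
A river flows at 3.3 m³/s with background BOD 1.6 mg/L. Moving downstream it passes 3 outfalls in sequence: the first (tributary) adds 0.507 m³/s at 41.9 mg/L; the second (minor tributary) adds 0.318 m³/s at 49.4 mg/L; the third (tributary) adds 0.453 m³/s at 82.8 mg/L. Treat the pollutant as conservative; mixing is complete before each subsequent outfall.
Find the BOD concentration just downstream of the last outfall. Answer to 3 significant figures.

Below outfall 1: Q → 3.807 m³/s, C = (3.300·1.600 + 0.5070·41.90)/3.807 = 6.967 mg/L.
Below outfall 2: Q → 4.125 m³/s, C = (3.807·6.967 + 0.3180·49.40)/4.125 = 10.24 mg/L.
Below outfall 3: Q → 4.578 m³/s, C = (4.125·10.24 + 0.4530·82.80)/4.578 = 17.42 mg/L.

17.4 mg/L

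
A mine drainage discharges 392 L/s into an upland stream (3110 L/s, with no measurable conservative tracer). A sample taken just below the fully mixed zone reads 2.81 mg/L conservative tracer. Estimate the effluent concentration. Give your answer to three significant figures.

25.1 mg/L

Mass balance: 3110·0 + 392.0·Cₑ = 3502·2.810
→ Cₑ = (3502·2.810 − 3110·0) / 392.0 = 25.10 mg/L.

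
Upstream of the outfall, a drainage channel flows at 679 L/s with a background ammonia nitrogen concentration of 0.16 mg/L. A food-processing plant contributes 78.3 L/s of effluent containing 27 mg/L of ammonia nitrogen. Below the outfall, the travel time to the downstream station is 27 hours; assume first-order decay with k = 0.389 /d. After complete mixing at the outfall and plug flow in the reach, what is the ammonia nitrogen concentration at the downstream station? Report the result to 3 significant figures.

Mass balance: C = (679.0·0.1600 + 78.30·27.00) / 757.3 = 2223/757.3 = 2.935 mg/L.
First-order decay: C = 2.935·exp(−k·t) = 2.935·0.6456 = 1.895 mg/L.

1.89 mg/L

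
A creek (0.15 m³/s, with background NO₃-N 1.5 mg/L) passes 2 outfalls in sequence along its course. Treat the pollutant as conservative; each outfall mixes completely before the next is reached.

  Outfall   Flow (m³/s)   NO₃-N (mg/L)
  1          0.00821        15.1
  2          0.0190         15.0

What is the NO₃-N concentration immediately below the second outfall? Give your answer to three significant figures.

Outfall 1: combined Q = 0.1582 m³/s; C = (0.1500·1.500 + 0.008210·15.10)/0.1582 = 2.206 mg/L.
Outfall 2: combined Q = 0.1772 m³/s; C = (0.1582·2.206 + 0.01900·15.00)/0.1772 = 3.578 mg/L.

3.58 mg/L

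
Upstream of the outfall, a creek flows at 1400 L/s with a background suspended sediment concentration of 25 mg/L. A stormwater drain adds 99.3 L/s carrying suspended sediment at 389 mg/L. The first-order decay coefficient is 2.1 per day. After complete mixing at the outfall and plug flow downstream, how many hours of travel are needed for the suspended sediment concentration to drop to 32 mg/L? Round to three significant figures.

4.89 h

Flow-weighted average: C = (1400·25.00 + 99.30·389.0) / 1499 = 73630/1499 = 49.11 mg/L.
49.11·exp(−k·t) = 32 → t = ln(49.11/32)/k = 17620 s = 4.895 h.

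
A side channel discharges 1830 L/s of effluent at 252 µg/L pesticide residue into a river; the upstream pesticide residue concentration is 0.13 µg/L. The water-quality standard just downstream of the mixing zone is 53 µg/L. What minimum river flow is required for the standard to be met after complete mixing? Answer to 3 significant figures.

Set C_mix = 53: (Q·0.1300 + 1830·252.0) / (Q + 1830) = 53
→ Q = 1830·(252.0 − 53)/(53 − 0.1300) = 6888 L/s.

6890 L/s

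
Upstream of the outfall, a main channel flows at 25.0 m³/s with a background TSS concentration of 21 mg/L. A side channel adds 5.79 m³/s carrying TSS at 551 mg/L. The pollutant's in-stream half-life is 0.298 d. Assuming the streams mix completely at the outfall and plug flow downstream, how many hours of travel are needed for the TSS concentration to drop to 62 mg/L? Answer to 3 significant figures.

6.87 h

After mixing, C = (25.00·21.00 + 5.790·551.0) / 30.79 = 3715/30.79 = 120.7 mg/L.
Half-life 0.298 d → k = ln 2 / 0.298 = 2.326 d⁻¹.
120.7·exp(−k·t) = 62 → t = ln(120.7/62)/k = 24730 s = 6.871 h.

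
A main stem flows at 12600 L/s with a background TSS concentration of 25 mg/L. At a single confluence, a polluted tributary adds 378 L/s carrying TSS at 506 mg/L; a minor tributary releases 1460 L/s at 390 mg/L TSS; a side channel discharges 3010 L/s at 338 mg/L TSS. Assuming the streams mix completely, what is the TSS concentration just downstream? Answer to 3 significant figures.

120 mg/L

Flow-weighted average: C = (12600·25.00 + 378.0·506.0 + 1460·390.0 + 3010·338.0) / 17450 = 2093000/17450 = 120.0 mg/L.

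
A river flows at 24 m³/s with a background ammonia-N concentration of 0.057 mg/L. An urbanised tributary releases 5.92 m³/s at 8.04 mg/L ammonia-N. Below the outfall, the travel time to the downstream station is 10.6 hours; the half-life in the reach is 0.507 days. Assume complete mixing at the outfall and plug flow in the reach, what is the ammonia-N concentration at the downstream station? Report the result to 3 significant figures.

0.895 mg/L

Conservation of mass: C = (24.00·0.05700 + 5.920·8.040) / 29.92 = 48.96/29.92 = 1.637 mg/L.
Half-life 0.507 d → k = ln 2 / 0.507 = 1.367 d⁻¹.
Applying C = C₀e^(−kt): 1.637 × 0.5467 = 0.8947 mg/L.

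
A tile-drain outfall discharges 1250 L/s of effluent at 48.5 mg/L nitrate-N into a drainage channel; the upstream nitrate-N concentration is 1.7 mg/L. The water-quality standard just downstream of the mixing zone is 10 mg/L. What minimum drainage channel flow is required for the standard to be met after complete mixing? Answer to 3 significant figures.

5800 L/s

Set C_mix = 10: (Q·1.700 + 1250·48.50) / (Q + 1250) = 10
→ Q = 1250·(48.50 − 10)/(10 − 1.700) = 5798 L/s.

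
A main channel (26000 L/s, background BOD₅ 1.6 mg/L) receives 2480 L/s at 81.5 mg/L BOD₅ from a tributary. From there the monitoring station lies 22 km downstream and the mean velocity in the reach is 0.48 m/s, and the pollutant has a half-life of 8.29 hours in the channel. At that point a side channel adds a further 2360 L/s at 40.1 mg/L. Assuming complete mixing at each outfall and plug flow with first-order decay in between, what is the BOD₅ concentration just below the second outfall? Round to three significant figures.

5.79 mg/L

Flow-weighted average: C = (26000·1.600 + 2480·81.50) / 28480 = 243700/28480 = 8.558 mg/L; combined flow 28480 L/s.
Travel time t = 22·1000 / 0.48 = 45830 s = 12.73 h.
Half-life 8.29 h → k = ln 2 / 8.29 = 0.08361 h⁻¹ = 2.007 d⁻¹.
Decay over the reach: 8.558·exp(−kt) = 8.558·0.3449 = 2.951 mg/L.
At the second outfall, C = (28480·2.951 + 2360·40.10) / (28480 + 2360) = 5.794 mg/L.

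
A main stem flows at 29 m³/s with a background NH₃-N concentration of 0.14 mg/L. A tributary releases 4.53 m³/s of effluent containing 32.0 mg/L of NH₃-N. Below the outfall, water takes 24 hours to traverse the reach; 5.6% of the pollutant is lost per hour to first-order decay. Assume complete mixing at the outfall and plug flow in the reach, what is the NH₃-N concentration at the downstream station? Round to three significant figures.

Flow-weighted average: C = (29.00·0.1400 + 4.530·32.00) / 33.53 = 149.0/33.53 = 4.444 mg/L.
5.6%/h lost → k = −ln(1 − 0.056) = 0.05763 h⁻¹.
After decay, C = 4.444 × e^(−kt) = 4.444 × 0.2508 = 1.115 mg/L.

1.11 mg/L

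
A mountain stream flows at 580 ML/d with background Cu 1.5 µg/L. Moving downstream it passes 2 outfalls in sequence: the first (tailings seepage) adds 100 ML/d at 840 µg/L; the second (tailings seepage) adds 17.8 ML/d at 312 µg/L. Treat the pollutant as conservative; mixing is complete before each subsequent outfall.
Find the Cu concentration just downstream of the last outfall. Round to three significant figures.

After outfall 1: Q = 580.0 + 100.0 = 680.0 ML/d; C = (580.0·1.500 + 100.0·840.0)/680.0 = 124.8 µg/L.
After outfall 2: Q = 680.0 + 17.80 = 697.8 ML/d; C = (680.0·124.8 + 17.80·312.0)/697.8 = 129.6 µg/L.

130 µg/L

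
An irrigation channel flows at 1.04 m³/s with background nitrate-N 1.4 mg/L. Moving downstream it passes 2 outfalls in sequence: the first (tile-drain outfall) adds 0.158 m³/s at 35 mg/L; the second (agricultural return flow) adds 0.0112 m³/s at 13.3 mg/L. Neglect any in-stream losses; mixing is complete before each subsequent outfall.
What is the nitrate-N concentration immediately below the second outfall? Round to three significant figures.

5.90 mg/L

After outfall 1: Q = 1.040 + 0.1580 = 1.198 m³/s; C = (1.040·1.400 + 0.1580·35.00)/1.198 = 5.831 mg/L.
After outfall 2: Q = 1.198 + 0.01120 = 1.209 m³/s; C = (1.198·5.831 + 0.01120·13.30)/1.209 = 5.901 mg/L.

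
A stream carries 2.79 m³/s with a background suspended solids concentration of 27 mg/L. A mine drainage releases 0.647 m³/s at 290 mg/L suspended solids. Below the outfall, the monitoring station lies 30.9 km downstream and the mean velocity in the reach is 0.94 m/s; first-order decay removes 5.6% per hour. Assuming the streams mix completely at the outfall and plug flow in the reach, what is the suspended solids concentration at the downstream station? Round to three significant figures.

45.2 mg/L

Mass balance: C = (2.790·27.00 + 0.6470·290.0) / 3.437 = 263.0/3.437 = 76.51 mg/L.
Travel time t = 30.9·1000 / 0.94 = 32870 s = 9.131 h.
5.6%/h lost → k = −ln(1 − 0.056) = 0.05763 h⁻¹.
First-order decay: C = 76.51·exp(−k·t) = 76.51·0.5908 = 45.20 mg/L.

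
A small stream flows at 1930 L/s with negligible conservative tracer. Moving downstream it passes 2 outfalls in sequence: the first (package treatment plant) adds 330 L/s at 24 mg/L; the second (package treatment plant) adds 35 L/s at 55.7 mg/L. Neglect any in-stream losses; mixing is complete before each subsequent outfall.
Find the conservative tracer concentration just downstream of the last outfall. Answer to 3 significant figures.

4.30 mg/L

Outfall 1: combined Q = 2260 L/s; C = (1930·0 + 330.0·24.00)/2260 = 3.504 mg/L.
Outfall 2: combined Q = 2295 L/s; C = (2260·3.504 + 35.00·55.70)/2295 = 4.300 mg/L.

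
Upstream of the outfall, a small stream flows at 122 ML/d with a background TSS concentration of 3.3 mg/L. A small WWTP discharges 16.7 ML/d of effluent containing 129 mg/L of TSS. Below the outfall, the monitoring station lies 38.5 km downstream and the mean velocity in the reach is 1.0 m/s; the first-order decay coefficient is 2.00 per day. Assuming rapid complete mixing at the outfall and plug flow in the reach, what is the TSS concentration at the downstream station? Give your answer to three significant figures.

7.56 mg/L

Conservation of mass: C = (122.0·3.300 + 16.70·129.0) / 138.7 = 2557/138.7 = 18.43 mg/L.
Travel time t = 38.5·1000 / 1.0 = 38500 s = 10.69 h.
Decay over the reach: 18.43·exp(−kt) = 18.43·0.4102 = 7.561 mg/L.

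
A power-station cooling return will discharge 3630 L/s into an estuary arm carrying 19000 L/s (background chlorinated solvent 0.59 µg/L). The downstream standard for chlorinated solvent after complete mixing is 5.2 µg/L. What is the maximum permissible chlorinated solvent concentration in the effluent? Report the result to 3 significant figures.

29.3 µg/L

At the limit, (Qr·Cr + Qe·Cₑ)/(Qr + Qe) = 5.2:
Cₑ = (22630·5.2 − 19000·0.5900) / 3630 = 29.33 µg/L.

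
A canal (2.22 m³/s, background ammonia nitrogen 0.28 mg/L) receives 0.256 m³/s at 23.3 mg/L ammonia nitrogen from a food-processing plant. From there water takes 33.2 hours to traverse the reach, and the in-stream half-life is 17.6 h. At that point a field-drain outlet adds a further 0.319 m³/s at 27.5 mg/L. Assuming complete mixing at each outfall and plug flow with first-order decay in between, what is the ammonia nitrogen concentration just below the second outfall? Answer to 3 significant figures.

After mixing, C = (2.220·0.2800 + 0.2560·23.30) / 2.476 = 6.586/2.476 = 2.660 mg/L; combined flow 2.476 m³/s.
Half-life 17.6 h → k = ln 2 / 17.6 = 0.03938 h⁻¹ = 0.9452 d⁻¹.
Decay over the reach: 2.660·exp(−kt) = 2.660·0.2705 = 0.7195 mg/L.
Second outfall: C = (2.476·0.7195 + 0.3190·27.50)/2.795 = 3.776 mg/L.

3.78 mg/L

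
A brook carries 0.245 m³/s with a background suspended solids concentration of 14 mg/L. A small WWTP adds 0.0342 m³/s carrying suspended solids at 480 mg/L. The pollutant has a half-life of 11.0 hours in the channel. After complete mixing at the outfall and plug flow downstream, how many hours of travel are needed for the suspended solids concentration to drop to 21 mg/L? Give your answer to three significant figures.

19.3 h

After mixing, C = (0.2450·14.00 + 0.03420·480.0) / 0.2792 = 19.85/0.2792 = 71.08 mg/L.
Half-life 11.0 h → k = ln 2 / 11.0 = 0.06301 h⁻¹ = 1.512 d⁻¹.
71.08·exp(−k·t) = 21 → t = ln(71.08/21)/k = 69660 s = 19.35 h.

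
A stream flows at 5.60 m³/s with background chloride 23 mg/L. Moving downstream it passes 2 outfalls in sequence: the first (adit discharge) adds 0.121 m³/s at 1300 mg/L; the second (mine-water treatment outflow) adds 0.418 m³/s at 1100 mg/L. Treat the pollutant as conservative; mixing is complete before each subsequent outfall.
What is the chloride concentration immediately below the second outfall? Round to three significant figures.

122 mg/L

Below outfall 1: Q → 5.721 m³/s, C = (5.600·23.00 + 0.1210·1300)/5.721 = 50.01 mg/L.
Below outfall 2: Q → 6.139 m³/s, C = (5.721·50.01 + 0.4180·1100)/6.139 = 121.5 mg/L.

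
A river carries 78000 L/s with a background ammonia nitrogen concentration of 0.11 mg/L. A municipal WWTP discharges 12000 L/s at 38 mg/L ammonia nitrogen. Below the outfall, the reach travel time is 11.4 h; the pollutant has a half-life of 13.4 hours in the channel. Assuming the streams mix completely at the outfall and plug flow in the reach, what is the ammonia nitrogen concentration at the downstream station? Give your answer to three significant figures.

Mass balance: C = (78000·0.1100 + 12000·38.00) / 90000 = 464600/90000 = 5.162 mg/L.
Half-life 13.4 h → k = ln 2 / 13.4 = 0.05173 h⁻¹ = 1.241 d⁻¹.
Decay over the reach: 5.162·exp(−kt) = 5.162·0.5545 = 2.862 mg/L.

2.86 mg/L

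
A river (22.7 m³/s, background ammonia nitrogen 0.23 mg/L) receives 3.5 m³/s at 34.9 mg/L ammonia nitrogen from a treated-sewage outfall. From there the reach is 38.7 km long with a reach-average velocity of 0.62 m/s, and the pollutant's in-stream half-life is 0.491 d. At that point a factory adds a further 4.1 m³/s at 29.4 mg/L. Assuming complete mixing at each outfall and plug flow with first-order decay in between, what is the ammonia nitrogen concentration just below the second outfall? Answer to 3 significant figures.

5.49 mg/L

Flow-weighted average: C = (22.70·0.2300 + 3.500·34.90) / 26.20 = 127.4/26.20 = 4.861 mg/L; combined flow 26.20 m³/s.
Travel time t = 38.7·1000 / 0.62 = 62420 s = 17.34 h.
Half-life 0.491 d → k = ln 2 / 0.491 = 1.412 d⁻¹.
Applying C = C₀e^(−kt): 4.861 × 0.3606 = 1.753 mg/L.
Second outfall: C = (26.20·1.753 + 4.100·29.40)/30.30 = 5.494 mg/L.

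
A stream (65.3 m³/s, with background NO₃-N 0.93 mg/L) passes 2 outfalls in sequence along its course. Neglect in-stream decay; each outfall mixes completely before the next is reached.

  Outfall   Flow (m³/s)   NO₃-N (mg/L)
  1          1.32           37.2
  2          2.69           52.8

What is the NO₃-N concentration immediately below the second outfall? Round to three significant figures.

Outfall 1: combined Q = 66.62 m³/s; C = (65.30·0.9300 + 1.320·37.20)/66.62 = 1.649 mg/L.
Outfall 2: combined Q = 69.31 m³/s; C = (66.62·1.649 + 2.690·52.80)/69.31 = 3.634 mg/L.

3.63 mg/L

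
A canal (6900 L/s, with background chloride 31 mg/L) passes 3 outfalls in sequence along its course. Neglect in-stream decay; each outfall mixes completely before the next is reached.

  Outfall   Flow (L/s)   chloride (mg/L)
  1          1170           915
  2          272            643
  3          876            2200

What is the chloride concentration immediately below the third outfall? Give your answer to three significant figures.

367 mg/L

Outfall 1: combined Q = 8070 L/s; C = (6900·31.00 + 1170·915.0)/8070 = 159.2 mg/L.
Outfall 2: combined Q = 8342 L/s; C = (8070·159.2 + 272.0·643.0)/8342 = 174.9 mg/L.
Outfall 3: combined Q = 9218 L/s; C = (8342·174.9 + 876.0·2200)/9218 = 367.4 mg/L.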